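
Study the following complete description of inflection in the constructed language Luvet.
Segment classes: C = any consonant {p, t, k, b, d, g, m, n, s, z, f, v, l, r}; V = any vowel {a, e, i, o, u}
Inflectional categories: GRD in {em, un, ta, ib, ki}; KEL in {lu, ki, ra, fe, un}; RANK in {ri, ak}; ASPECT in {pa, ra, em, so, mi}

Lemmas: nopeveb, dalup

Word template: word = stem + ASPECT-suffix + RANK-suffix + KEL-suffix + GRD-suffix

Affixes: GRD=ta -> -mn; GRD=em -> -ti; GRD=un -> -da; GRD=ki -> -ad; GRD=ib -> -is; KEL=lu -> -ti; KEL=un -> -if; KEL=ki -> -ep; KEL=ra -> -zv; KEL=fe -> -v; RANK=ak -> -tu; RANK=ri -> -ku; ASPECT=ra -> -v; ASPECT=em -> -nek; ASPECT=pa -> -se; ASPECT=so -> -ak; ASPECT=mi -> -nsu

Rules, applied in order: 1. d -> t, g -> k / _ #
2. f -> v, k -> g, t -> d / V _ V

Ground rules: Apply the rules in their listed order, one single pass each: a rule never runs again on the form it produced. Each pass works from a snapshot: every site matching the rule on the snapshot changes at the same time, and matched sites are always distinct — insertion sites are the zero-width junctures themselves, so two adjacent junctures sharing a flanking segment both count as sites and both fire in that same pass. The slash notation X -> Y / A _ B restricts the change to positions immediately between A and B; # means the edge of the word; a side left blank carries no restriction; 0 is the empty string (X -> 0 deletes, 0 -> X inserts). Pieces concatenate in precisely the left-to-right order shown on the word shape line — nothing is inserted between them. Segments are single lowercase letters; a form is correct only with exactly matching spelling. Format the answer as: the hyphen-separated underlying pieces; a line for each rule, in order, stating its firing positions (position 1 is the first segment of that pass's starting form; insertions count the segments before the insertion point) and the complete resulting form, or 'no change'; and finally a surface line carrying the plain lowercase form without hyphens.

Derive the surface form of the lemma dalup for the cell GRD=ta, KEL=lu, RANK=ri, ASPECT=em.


underlying: dalup-nek-ku-ti-mn
1. d -> t, g -> k / _ #: no change
2. f -> v, k -> g, t -> d / V _ V: fires at position(s) 11: dalupnekkudimn
surface: dalupnekkudimn


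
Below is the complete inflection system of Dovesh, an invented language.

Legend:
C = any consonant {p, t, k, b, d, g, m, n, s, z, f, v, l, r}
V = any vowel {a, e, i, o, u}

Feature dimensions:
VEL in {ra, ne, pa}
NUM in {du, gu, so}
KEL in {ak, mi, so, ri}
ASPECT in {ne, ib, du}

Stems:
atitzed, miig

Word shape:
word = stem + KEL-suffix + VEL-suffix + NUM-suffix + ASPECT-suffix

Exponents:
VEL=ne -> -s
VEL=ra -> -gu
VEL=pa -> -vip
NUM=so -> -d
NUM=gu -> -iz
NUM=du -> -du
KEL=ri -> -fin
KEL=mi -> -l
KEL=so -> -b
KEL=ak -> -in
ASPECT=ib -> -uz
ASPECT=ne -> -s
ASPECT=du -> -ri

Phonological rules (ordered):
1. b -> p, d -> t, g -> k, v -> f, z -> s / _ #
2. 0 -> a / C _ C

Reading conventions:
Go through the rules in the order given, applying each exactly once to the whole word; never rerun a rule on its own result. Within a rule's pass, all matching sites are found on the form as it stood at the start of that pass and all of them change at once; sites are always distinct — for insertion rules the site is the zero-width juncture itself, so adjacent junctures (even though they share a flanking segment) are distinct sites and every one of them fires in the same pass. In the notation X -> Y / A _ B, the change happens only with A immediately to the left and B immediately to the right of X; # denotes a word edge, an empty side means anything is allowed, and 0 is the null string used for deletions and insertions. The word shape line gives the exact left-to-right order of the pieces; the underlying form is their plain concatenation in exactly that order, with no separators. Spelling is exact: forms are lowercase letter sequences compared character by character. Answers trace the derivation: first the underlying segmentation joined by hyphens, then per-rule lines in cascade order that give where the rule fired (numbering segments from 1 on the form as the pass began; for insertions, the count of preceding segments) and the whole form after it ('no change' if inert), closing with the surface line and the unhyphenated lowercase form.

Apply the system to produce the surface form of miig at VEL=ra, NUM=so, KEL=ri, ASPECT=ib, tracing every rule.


underlying: miig-fin-gu-d-uz
1. b -> p, d -> t, g -> k, v -> f, z -> s / _ #: fires at position(s) 12: miigfingudus
2. 0 -> a / C _ C: inserts after position(s) 4, 7: miigafinagudus
surface: miigafinagudus


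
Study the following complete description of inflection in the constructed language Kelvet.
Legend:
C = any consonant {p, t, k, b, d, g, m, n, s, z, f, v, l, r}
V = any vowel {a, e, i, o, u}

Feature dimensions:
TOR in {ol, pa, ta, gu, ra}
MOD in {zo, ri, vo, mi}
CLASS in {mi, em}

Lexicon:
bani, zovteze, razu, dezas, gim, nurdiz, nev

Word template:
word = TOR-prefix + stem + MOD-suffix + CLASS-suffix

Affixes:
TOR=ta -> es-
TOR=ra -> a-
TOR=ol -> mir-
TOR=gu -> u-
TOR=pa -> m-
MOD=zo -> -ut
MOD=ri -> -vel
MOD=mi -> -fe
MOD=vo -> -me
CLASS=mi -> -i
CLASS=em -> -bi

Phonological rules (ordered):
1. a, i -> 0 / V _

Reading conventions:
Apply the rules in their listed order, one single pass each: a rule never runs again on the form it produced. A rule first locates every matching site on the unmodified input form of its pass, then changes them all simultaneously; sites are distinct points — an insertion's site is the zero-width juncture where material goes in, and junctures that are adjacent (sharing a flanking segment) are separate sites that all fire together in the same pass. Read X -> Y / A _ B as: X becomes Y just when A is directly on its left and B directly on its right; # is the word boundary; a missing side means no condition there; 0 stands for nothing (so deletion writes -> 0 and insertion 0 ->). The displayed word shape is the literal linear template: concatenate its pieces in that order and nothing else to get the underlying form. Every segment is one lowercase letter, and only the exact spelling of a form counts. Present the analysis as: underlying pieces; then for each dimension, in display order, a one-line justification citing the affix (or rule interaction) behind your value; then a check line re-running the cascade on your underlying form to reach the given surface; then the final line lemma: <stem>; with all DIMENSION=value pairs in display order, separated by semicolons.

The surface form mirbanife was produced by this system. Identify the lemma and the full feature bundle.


underlying: mir-bani-fe-i
TOR=ol - signalled by the affix mir-
MOD=mi - signalled by the affix -fe
CLASS=mi - signalled by the affix -i
check: mirbanifei -> mirbanife
lemma: bani; TOR=ol; MOD=mi; CLASS=mi


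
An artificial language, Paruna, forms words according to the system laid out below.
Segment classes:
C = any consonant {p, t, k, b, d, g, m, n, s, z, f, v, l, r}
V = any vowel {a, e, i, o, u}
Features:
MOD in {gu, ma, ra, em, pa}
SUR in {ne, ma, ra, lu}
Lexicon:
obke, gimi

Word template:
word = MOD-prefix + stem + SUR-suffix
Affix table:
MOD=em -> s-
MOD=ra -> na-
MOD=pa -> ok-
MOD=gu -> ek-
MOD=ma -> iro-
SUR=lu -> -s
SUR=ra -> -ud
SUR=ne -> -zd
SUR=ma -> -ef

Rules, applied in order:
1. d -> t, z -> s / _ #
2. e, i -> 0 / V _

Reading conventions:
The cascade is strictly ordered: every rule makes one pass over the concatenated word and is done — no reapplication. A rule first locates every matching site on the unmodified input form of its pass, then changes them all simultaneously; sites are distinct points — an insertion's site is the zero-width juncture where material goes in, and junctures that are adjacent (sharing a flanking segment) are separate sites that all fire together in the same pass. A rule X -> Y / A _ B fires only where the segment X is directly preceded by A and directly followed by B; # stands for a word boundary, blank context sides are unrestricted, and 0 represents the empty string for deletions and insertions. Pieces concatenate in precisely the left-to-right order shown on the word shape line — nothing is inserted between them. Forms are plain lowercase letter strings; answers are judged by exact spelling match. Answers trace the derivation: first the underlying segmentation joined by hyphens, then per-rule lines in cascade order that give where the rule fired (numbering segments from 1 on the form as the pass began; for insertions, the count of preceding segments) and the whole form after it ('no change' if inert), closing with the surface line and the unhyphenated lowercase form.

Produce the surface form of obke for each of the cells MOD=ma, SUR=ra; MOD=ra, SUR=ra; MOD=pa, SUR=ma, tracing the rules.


cell MOD=ma, SUR=ra:
underlying: iro-obke-ud
1. d -> t, z -> s / _ #: fires at position(s) 9: iroobkeut
2. e, i -> 0 / V _: no change
surface: iroobkeut

cell MOD=ra, SUR=ra:
underlying: na-obke-ud
1. d -> t, z -> s / _ #: fires at position(s) 8: naobkeut
2. e, i -> 0 / V _: no change
surface: naobkeut

cell MOD=pa, SUR=ma:
underlying: ok-obke-ef
1. d -> t, z -> s / _ #: no change
2. e, i -> 0 / V _: fires at position(s) 7: okobkef
surface: okobkef


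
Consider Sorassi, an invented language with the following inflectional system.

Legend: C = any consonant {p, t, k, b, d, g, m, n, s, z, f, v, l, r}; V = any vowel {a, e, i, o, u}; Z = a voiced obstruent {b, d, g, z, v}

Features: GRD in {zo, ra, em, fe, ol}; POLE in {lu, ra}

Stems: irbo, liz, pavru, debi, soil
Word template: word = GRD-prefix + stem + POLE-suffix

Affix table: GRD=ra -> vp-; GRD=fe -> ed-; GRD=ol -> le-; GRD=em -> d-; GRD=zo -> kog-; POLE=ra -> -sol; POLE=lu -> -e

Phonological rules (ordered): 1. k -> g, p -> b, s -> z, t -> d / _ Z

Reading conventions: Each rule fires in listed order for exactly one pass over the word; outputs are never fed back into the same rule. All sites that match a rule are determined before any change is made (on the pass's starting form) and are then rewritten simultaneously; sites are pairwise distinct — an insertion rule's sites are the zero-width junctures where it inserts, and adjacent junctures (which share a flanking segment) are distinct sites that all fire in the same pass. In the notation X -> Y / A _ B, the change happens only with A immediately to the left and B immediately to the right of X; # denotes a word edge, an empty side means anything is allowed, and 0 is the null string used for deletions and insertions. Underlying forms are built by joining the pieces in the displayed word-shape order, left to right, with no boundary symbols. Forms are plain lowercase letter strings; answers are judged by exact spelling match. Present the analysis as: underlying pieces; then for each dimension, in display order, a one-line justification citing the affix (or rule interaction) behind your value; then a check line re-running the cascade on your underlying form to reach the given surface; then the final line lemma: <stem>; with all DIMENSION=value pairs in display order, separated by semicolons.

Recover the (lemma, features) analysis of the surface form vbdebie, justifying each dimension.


underlying: vp-debi-e
GRD=ra - signalled by the affix vp-
POLE=lu - signalled by the affix -e
check: vpdebie -> vbdebie
lemma: debi; GRD=ra; POLE=lu


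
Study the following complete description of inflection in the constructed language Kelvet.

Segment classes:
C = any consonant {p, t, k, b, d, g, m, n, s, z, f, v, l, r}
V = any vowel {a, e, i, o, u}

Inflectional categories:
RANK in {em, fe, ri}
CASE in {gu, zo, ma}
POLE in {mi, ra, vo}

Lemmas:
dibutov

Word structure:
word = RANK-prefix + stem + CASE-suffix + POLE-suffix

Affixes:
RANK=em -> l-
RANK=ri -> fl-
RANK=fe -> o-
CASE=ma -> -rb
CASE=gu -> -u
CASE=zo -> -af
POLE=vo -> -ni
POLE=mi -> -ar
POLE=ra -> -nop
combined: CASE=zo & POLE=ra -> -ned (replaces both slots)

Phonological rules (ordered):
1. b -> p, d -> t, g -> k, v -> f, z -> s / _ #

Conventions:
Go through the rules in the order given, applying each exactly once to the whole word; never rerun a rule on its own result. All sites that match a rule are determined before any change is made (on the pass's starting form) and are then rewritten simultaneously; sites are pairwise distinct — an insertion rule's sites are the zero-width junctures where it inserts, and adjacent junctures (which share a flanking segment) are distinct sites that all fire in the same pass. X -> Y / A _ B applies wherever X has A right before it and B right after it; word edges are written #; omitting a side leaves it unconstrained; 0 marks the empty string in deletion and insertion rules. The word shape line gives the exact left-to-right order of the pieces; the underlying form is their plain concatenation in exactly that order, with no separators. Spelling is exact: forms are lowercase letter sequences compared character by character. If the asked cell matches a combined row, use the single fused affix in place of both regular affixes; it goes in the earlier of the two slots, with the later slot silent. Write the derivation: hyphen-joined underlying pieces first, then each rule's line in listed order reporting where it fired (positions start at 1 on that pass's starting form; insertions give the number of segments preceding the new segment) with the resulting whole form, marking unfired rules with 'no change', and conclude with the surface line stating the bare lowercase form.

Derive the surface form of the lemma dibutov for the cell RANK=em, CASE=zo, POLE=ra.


underlying: l-dibutov-ned
1. b -> p, d -> t, g -> k, v -> f, z -> s / _ #: fires at position(s) 11: ldibutovnet
surface: ldibutovnet


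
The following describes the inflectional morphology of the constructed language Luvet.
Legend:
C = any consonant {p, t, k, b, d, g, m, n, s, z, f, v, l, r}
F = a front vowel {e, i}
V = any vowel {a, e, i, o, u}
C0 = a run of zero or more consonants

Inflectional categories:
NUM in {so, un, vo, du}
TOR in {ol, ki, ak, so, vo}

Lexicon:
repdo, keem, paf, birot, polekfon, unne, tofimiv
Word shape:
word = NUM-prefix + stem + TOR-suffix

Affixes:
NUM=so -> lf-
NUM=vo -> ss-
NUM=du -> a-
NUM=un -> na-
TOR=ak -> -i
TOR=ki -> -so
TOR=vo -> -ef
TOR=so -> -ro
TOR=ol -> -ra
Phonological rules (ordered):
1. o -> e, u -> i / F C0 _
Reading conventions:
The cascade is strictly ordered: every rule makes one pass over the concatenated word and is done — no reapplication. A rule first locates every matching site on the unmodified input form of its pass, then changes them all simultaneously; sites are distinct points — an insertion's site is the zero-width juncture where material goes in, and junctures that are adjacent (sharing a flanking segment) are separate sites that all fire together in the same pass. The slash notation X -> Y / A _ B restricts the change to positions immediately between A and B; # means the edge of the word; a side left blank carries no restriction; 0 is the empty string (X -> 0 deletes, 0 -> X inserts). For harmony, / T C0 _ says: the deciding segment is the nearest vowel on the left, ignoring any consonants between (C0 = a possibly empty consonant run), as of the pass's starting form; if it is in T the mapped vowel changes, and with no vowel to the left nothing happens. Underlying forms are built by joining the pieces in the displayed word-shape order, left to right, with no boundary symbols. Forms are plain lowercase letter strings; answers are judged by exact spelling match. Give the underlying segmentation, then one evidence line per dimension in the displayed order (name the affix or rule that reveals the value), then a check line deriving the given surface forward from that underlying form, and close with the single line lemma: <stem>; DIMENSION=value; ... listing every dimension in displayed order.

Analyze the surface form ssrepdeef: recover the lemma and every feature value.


underlying: ss-repdo-ef
NUM=vo - signalled by the affix ss-
TOR=vo - signalled by the affix -ef
check: ssrepdoef -> ssrepdeef
lemma: repdo; NUM=vo; TOR=vo


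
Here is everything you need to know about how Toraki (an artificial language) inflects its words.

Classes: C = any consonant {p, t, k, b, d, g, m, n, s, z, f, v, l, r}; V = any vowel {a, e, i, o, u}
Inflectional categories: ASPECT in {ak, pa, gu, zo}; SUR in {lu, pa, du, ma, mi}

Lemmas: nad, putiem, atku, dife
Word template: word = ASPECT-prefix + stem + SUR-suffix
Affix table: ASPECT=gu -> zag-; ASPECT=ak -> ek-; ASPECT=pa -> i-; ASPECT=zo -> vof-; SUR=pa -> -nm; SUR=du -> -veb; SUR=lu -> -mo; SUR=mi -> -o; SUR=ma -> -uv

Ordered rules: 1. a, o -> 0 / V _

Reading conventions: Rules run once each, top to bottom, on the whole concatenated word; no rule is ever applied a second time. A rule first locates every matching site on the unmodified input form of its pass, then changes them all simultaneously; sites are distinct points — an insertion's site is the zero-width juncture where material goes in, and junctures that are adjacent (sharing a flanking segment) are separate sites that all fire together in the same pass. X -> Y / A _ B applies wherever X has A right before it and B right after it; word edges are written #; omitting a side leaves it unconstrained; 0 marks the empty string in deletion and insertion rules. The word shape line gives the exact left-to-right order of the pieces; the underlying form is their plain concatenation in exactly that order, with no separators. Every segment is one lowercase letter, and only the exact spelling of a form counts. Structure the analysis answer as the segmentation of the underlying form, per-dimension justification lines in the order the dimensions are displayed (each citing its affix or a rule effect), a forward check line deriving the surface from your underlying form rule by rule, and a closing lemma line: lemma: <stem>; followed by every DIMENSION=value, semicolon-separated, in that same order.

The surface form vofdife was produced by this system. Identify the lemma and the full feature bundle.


underlying: vof-dife-o
ASPECT=zo - signalled by the affix vof-
SUR=mi - signalled by the affix -o
check: vofdifeo -> vofdife
lemma: dife; ASPECT=zo; SUR=mi


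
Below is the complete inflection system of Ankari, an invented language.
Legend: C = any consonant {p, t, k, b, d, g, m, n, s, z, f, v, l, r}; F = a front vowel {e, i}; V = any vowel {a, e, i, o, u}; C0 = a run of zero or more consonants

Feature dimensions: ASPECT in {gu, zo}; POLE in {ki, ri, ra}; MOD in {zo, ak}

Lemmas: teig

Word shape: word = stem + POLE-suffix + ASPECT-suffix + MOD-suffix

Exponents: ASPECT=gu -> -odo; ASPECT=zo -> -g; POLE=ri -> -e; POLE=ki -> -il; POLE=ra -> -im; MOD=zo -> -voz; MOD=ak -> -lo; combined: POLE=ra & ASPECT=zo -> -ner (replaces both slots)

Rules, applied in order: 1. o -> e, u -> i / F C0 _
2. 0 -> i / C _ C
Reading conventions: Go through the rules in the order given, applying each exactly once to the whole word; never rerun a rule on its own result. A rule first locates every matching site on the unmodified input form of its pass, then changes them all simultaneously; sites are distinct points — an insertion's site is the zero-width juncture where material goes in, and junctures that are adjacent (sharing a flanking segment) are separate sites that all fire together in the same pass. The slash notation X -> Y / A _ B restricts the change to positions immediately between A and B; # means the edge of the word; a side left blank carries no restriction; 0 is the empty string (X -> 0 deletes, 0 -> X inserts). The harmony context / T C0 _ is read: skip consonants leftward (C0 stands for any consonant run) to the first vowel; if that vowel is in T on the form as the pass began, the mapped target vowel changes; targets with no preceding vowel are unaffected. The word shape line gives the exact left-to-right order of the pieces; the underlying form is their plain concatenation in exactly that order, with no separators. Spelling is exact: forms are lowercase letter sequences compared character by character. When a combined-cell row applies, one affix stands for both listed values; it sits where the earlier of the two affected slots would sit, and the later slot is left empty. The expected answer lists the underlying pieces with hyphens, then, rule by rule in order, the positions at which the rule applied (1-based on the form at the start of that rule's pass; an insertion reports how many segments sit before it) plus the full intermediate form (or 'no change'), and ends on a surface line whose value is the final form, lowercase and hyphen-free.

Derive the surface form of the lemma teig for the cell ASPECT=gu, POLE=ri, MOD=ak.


underlying: teig-e-odo-lo
1. o -> e, u -> i / F C0 _: fires at position(s) 6: teigeedolo
2. 0 -> i / C _ C: no change
surface: teigeedolo


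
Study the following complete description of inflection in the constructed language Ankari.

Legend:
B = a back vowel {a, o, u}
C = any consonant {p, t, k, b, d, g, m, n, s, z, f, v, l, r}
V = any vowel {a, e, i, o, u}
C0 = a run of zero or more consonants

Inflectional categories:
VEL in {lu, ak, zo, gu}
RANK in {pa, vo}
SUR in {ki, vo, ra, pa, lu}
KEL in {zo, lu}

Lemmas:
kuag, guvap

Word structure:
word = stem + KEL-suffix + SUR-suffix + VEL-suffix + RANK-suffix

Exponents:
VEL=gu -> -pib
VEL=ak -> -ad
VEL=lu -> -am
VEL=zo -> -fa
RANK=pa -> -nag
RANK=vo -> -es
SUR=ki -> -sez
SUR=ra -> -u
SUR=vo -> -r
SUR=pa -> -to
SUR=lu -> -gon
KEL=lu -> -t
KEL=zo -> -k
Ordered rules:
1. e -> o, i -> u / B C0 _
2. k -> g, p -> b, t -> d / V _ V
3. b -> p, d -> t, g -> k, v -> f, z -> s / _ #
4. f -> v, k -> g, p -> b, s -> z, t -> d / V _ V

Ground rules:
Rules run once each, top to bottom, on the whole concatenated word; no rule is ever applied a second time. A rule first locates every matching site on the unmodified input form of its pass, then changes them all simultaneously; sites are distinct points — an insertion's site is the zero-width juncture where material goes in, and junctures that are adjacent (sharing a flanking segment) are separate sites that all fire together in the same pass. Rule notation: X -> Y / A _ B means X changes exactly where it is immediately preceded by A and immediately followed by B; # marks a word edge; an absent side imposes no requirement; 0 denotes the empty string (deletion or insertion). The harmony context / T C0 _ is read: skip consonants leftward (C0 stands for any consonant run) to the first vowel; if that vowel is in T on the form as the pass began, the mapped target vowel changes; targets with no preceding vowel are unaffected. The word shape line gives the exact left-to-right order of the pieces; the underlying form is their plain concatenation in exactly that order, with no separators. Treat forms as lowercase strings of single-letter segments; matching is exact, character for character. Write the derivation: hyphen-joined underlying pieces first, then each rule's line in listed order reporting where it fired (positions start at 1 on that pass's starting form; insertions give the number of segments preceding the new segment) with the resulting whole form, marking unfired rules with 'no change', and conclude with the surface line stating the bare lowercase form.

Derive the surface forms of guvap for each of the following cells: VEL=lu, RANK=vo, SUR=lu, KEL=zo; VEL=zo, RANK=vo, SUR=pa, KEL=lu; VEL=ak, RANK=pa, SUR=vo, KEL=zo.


cell VEL=lu, RANK=vo, SUR=lu, KEL=zo:
underlying: guvap-k-gon-am-es
1. e -> o, i -> u / B C0 _: fires at position(s) 12: guvapkgonamos
2. k -> g, p -> b, t -> d / V _ V: no change
3. b -> p, d -> t, g -> k, v -> f, z -> s / _ #: no change
4. f -> v, k -> g, p -> b, s -> z, t -> d / V _ V: no change
surface: guvapkgonamos

cell VEL=zo, RANK=vo, SUR=pa, KEL=lu:
underlying: guvap-t-to-fa-es
1. e -> o, i -> u / B C0 _: fires at position(s) 11: guvapttofaos
2. k -> g, p -> b, t -> d / V _ V: no change
3. b -> p, d -> t, g -> k, v -> f, z -> s / _ #: no change
4. f -> v, k -> g, p -> b, s -> z, t -> d / V _ V: fires at position(s) 9: guvapttovaos
surface: guvapttovaos

cell VEL=ak, RANK=pa, SUR=vo, KEL=zo:
underlying: guvap-k-r-ad-nag
1. e -> o, i -> u / B C0 _: no change
2. k -> g, p -> b, t -> d / V _ V: no change
3. b -> p, d -> t, g -> k, v -> f, z -> s / _ #: fires at position(s) 12: guvapkradnak
4. f -> v, k -> g, p -> b, s -> z, t -> d / V _ V: no change
surface: guvapkradnak


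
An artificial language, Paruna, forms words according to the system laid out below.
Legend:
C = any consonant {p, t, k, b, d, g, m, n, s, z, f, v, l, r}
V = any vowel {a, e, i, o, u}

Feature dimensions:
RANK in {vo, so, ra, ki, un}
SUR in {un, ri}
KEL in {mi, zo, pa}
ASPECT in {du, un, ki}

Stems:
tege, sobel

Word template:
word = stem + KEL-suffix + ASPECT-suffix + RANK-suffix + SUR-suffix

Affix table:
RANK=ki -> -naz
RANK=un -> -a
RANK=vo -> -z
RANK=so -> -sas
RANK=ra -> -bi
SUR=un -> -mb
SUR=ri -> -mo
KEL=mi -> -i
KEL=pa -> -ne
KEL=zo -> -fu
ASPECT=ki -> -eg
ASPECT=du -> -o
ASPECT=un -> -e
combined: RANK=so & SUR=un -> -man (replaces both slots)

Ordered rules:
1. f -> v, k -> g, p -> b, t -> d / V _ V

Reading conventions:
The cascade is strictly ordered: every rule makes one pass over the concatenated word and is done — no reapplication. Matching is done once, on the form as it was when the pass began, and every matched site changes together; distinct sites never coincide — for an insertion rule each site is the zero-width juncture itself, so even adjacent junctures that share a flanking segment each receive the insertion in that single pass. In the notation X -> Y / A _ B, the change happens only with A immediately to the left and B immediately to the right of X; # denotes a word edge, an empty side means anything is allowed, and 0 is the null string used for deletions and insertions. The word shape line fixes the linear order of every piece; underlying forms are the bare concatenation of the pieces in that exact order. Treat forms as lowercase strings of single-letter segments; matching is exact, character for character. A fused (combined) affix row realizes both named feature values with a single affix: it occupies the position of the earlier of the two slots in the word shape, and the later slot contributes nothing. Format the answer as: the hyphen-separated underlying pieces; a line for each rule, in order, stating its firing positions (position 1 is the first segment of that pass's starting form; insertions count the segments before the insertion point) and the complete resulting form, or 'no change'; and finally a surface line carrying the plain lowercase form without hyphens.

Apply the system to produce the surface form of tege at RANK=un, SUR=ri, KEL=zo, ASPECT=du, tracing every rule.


underlying: tege-fu-o-a-mo
1. f -> v, k -> g, p -> b, t -> d / V _ V: fires at position(s) 5: tegevuoamo
surface: tegevuoamo


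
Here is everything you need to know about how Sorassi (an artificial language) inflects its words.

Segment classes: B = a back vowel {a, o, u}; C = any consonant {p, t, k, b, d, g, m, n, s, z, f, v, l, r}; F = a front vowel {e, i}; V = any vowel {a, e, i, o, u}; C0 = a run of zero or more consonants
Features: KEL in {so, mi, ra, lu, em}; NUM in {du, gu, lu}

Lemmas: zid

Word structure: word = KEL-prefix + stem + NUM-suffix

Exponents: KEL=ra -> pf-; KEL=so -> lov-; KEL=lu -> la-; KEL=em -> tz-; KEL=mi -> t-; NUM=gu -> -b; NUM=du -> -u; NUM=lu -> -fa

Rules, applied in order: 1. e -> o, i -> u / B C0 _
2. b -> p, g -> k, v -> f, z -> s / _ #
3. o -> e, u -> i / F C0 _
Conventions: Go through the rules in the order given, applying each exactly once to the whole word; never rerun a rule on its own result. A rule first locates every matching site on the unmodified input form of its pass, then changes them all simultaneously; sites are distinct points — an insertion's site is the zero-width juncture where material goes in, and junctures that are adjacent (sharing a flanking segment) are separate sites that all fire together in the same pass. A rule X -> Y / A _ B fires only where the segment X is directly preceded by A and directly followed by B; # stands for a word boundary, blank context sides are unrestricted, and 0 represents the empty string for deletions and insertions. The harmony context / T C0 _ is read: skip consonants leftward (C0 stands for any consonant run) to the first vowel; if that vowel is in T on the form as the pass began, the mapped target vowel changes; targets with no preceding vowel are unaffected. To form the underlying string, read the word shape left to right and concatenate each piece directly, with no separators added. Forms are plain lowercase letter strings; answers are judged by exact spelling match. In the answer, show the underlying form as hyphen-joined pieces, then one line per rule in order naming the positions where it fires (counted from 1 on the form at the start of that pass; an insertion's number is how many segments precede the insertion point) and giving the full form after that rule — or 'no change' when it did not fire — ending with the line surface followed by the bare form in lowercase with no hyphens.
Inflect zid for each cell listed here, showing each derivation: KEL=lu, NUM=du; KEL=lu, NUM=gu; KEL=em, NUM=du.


cell KEL=lu, NUM=du:
underlying: la-zid-u
1. e -> o, i -> u / B C0 _: fires at position(s) 4: lazudu
2. b -> p, g -> k, v -> f, z -> s / _ #: no change
3. o -> e, u -> i / F C0 _: no change
surface: lazudu

cell KEL=lu, NUM=gu:
underlying: la-zid-b
1. e -> o, i -> u / B C0 _: fires at position(s) 4: lazudb
2. b -> p, g -> k, v -> f, z -> s / _ #: fires at position(s) 6: lazudp
3. o -> e, u -> i / F C0 _: no change
surface: lazudp

cell KEL=em, NUM=du:
underlying: tz-zid-u
1. e -> o, i -> u / B C0 _: no change
2. b -> p, g -> k, v -> f, z -> s / _ #: no change
3. o -> e, u -> i / F C0 _: fires at position(s) 6: tzzidi
surface: tzzidi


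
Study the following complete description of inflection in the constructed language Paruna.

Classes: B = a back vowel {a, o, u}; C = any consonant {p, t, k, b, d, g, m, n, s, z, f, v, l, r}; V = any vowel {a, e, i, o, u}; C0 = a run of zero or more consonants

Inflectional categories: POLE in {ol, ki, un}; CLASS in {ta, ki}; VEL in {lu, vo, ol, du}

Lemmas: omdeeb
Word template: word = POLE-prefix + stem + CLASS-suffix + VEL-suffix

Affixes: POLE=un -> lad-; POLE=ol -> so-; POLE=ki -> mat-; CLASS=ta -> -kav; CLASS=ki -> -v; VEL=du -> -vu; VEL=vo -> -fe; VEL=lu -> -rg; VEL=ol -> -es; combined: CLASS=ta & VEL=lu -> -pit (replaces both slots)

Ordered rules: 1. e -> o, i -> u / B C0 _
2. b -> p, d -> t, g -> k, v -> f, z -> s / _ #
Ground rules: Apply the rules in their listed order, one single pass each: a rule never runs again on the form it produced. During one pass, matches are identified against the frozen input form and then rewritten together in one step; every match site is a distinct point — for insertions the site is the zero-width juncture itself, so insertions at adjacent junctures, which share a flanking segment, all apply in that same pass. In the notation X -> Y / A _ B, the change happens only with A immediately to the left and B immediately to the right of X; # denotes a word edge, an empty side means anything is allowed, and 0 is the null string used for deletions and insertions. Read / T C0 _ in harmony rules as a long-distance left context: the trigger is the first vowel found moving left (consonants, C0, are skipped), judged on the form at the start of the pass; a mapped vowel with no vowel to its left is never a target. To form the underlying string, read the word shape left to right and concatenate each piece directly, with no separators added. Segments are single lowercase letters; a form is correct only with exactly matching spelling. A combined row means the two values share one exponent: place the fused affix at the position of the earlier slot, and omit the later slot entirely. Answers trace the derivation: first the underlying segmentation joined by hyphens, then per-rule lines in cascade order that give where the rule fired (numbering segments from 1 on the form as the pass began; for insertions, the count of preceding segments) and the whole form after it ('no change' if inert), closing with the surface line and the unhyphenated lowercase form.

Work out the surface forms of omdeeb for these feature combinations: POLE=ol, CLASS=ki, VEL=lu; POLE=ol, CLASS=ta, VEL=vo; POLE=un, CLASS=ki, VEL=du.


cell POLE=ol, CLASS=ki, VEL=lu:
underlying: so-omdeeb-v-rg
1. e -> o, i -> u / B C0 _: fires at position(s) 6: soomdoebvrg
2. b -> p, d -> t, g -> k, v -> f, z -> s / _ #: fires at position(s) 11: soomdoebvrk
surface: soomdoebvrk

cell POLE=ol, CLASS=ta, VEL=vo:
underlying: so-omdeeb-kav-fe
1. e -> o, i -> u / B C0 _: fires at position(s) 6, 13: soomdoebkavfo
2. b -> p, d -> t, g -> k, v -> f, z -> s / _ #: no change
surface: soomdoebkavfo

cell POLE=un, CLASS=ki, VEL=du:
underlying: lad-omdeeb-v-vu
1. e -> o, i -> u / B C0 _: fires at position(s) 7: ladomdoebvvu
2. b -> p, d -> t, g -> k, v -> f, z -> s / _ #: no change
surface: ladomdoebvvu


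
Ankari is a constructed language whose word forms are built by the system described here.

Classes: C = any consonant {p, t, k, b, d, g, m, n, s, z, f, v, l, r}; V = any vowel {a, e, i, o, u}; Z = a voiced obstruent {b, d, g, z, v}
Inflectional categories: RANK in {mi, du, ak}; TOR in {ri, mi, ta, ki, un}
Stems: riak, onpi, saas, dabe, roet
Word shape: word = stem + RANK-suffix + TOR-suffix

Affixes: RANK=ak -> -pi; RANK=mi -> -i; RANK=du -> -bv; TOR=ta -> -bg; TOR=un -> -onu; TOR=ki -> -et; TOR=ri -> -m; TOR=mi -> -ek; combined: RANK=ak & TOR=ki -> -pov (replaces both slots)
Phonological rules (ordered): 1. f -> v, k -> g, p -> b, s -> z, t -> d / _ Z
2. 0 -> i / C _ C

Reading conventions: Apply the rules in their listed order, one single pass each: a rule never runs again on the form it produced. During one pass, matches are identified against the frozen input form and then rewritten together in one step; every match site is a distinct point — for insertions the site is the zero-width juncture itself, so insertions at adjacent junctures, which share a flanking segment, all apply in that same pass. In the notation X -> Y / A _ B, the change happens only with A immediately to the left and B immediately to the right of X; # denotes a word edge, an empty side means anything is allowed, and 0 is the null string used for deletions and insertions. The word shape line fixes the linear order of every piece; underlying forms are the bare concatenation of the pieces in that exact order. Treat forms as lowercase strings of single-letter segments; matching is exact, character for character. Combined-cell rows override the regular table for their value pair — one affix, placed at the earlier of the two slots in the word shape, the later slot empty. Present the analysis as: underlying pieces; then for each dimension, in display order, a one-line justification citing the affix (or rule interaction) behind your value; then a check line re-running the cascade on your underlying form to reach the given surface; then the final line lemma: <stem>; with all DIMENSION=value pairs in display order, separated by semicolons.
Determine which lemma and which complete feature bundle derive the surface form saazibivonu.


underlying: saas-bv-onu
RANK=du - signalled by the affix -bv
TOR=un - signalled by the affix -onu
check: saasbvonu -> saazbvonu -> saazibivonu
lemma: saas; RANK=du; TOR=un


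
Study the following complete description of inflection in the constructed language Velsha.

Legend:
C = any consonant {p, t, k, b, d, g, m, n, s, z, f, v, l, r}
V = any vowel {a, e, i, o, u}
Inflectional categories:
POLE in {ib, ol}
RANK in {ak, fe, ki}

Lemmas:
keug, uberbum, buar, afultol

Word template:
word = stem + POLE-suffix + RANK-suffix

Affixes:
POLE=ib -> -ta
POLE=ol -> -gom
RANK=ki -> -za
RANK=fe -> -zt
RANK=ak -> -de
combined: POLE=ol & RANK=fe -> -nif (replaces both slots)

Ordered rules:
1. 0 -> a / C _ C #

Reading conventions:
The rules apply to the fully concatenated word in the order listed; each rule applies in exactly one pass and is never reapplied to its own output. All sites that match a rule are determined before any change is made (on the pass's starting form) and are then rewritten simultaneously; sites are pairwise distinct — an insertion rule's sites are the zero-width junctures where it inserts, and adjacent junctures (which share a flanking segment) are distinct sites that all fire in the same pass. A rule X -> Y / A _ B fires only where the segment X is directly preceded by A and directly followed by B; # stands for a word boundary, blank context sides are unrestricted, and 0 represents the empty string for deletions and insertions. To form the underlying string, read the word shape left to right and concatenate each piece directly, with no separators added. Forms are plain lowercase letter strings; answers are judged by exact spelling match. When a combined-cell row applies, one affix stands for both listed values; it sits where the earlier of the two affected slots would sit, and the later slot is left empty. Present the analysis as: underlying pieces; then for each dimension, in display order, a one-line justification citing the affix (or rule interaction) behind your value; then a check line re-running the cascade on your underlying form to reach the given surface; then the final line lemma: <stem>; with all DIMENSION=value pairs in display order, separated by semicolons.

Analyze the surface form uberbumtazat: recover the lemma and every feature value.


underlying: uberbum-ta-zt
POLE=ib - signalled by the affix -ta
RANK=fe - signalled by the affix -zt
check: uberbumtazt -> uberbumtazat
lemma: uberbum; POLE=ib; RANK=fe


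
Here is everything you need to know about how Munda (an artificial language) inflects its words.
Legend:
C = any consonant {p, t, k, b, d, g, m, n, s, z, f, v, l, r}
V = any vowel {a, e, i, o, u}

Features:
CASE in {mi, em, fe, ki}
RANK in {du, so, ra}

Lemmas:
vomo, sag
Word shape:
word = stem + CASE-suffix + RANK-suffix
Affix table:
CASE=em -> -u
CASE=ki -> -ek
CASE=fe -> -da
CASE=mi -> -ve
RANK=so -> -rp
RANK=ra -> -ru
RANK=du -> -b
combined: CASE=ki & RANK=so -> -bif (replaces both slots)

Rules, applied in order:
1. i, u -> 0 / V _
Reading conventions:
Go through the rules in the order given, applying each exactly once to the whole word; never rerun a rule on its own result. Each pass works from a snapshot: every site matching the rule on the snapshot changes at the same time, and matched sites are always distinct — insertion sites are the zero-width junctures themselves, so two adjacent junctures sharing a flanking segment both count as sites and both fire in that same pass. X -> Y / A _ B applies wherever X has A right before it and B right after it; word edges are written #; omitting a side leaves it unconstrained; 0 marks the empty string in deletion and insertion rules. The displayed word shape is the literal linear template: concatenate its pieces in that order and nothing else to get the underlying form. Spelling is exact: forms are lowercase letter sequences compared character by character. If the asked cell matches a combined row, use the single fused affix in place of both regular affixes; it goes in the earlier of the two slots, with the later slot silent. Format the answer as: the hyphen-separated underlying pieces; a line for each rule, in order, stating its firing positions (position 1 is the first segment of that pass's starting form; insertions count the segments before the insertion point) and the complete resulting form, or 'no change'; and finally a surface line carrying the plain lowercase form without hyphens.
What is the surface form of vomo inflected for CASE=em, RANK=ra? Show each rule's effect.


underlying: vomo-u-ru
1. i, u -> 0 / V _: fires at position(s) 5: vomoru
surface: vomoru


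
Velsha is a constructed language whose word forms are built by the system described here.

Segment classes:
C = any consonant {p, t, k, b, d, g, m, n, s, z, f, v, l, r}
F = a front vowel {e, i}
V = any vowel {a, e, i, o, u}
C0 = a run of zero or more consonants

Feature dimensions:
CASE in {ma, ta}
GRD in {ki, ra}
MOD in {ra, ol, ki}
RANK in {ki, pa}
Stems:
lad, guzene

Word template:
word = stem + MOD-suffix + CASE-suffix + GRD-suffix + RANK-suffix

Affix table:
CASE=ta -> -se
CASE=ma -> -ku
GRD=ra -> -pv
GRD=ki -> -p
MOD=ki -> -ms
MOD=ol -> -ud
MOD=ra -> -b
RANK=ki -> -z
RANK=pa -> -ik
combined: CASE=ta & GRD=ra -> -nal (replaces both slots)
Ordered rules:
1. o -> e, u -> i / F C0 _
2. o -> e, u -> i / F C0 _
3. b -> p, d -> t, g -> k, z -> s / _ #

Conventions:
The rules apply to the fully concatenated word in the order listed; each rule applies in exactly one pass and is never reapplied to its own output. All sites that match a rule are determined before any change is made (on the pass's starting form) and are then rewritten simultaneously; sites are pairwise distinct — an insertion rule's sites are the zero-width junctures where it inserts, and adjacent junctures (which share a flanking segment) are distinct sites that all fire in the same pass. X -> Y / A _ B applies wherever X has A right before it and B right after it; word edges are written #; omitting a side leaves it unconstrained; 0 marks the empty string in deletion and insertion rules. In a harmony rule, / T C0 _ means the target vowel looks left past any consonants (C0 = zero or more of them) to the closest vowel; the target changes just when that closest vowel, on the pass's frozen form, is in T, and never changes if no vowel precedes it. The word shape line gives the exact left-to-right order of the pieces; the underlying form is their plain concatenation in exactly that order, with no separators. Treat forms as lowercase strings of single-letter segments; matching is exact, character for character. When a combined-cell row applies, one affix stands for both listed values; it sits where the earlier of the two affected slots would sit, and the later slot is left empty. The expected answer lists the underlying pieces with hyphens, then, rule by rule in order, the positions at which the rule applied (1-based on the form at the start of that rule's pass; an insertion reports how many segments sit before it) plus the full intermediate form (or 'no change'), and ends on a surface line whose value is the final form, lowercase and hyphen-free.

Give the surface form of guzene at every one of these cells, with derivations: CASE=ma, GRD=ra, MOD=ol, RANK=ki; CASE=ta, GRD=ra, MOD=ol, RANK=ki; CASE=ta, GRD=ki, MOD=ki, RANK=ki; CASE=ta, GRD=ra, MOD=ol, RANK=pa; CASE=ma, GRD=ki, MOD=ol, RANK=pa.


cell CASE=ma, GRD=ra, MOD=ol, RANK=ki:
underlying: guzene-ud-ku-pv-z
1. o -> e, u -> i / F C0 _: fires at position(s) 7: guzeneidkupvz
2. o -> e, u -> i / F C0 _: fires at position(s) 10: guzeneidkipvz
3. b -> p, d -> t, g -> k, z -> s / _ #: fires at position(s) 13: guzeneidkipvs
surface: guzeneidkipvs

cell CASE=ta, GRD=ra, MOD=ol, RANK=ki:
underlying: guzene-ud-nal-z
1. o -> e, u -> i / F C0 _: fires at position(s) 7: guzeneidnalz
2. o -> e, u -> i / F C0 _: no change
3. b -> p, d -> t, g -> k, z -> s / _ #: fires at position(s) 12: guzeneidnals
surface: guzeneidnals

cell CASE=ta, GRD=ki, MOD=ki, RANK=ki:
underlying: guzene-ms-se-p-z
1. o -> e, u -> i / F C0 _: no change
2. o -> e, u -> i / F C0 _: no change
3. b -> p, d -> t, g -> k, z -> s / _ #: fires at position(s) 12: guzenemsseps
surface: guzenemsseps

cell CASE=ta, GRD=ra, MOD=ol, RANK=pa:
underlying: guzene-ud-nal-ik
1. o -> e, u -> i / F C0 _: fires at position(s) 7: guzeneidnalik
2. o -> e, u -> i / F C0 _: no change
3. b -> p, d -> t, g -> k, z -> s / _ #: no change
surface: guzeneidnalik

cell CASE=ma, GRD=ki, MOD=ol, RANK=pa:
underlying: guzene-ud-ku-p-ik
1. o -> e, u -> i / F C0 _: fires at position(s) 7: guzeneidkupik
2. o -> e, u -> i / F C0 _: fires at position(s) 10: guzeneidkipik
3. b -> p, d -> t, g -> k, z -> s / _ #: no change
surface: guzeneidkipik
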